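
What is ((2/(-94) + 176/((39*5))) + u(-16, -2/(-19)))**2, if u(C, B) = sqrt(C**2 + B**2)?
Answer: 7786574426869/30322998225 + 32308*sqrt(23105)/174135 ≈ 284.99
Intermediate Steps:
u(C, B) = sqrt(B**2 + C**2)
((2/(-94) + 176/((39*5))) + u(-16, -2/(-19)))**2 = ((2/(-94) + 176/((39*5))) + sqrt((-2/(-19))**2 + (-16)**2))**2 = ((2*(-1/94) + 176/195) + sqrt((-2*(-1/19))**2 + 256))**2 = ((-1/47 + 176*(1/195)) + sqrt((2/19)**2 + 256))**2 = ((-1/47 + 176/195) + sqrt(4/361 + 256))**2 = (8077/9165 + sqrt(92420/361))**2 = (8077/9165 + 2*sqrt(23105)/19)**2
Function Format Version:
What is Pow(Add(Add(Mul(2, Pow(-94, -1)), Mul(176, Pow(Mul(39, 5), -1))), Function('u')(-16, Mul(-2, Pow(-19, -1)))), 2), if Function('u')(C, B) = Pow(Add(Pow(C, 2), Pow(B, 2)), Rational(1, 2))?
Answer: Add(Rational(7786574426869, 30322998225), Mul(Rational(32308, 174135), Pow(23105, Rational(1, 2)))) ≈ 284.99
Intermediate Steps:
Function('u')(C, B) = Pow(Add(Pow(B, 2), Pow(C, 2)), Rational(1, 2))
Pow(Add(Add(Mul(2, Pow(-94, -1)), Mul(176, Pow(Mul(39, 5), -1))), Function('u')(-16, Mul(-2, Pow(-19, -1)))), 2) = Pow(Add(Add(Mul(2, Pow(-94, -1)), Mul(176, Pow(Mul(39, 5), -1))), Pow(Add(Pow(Mul(-2, Pow(-19, -1)), 2), Pow(-16, 2)), Rational(1, 2))), 2) = Pow(Add(Add(Mul(2, Rational(-1, 94)), Mul(176, Pow(195, -1))), Pow(Add(Pow(Mul(-2, Rational(-1, 19)), 2), 256), Rational(1, 2))), 2) = Pow(Add(Add(Rational(-1, 47), Mul(176, Rational(1, 195))), Pow(Add(Pow(Rational(2, 19), 2), 256), Rational(1, 2))), 2) = Pow(Add(Add(Rational(-1, 47), Rational(176, 195)), Pow(Add(Rational(4, 361), 256), Rational(1, 2))), 2) = Pow(Add(Rational(8077, 9165), Pow(Rational(92420, 361), Rational(1, 2))), 2) = Pow(Add(Rational(8077, 9165), Mul(Rational(2, 19), Pow(23105, Rational(1, 2)))), 2)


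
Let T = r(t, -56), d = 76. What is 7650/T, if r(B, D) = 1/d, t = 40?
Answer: 581400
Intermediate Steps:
r(B, D) = 1/76
T = 1/76 ≈ 0.013158
7650/T = 7650/(1/76) = 7650*76 = 581400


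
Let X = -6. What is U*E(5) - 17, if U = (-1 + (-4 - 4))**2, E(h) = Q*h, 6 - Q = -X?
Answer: -17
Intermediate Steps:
Q = 0 (Q = 6 - (-1)*(-6) = 6 - 1*6 = 6 - 6 = 0)
E(h) = 0 (E(h) = 0*h = 0)
U = 81 (U = (-1 - 8)**2 = (-9)**2 = 81)
U*E(5) - 17 = 81*0 - 17 = 0 - 17 = -17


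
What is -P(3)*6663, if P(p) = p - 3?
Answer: 0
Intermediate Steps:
P(p) = -3 + p
-P(3)*6663 = -(-3 + 3)*6663 = -1*0*6663 = 0*6663 = 0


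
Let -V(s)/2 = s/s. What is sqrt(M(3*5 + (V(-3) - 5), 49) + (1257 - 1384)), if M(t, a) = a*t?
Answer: sqrt(265) ≈ 16.279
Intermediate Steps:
V(s) = -2 (V(s) = -2*s/s = -2*1 = -2)
sqrt(M(3*5 + (V(-3) - 5), 49) + (1257 - 1384)) = sqrt(49*(3*5 + (-2 - 5)) + (1257 - 1384)) = sqrt(49*(15 - 7) - 127) = sqrt(49*8 - 127) = sqrt(392 - 127) = sqrt(265)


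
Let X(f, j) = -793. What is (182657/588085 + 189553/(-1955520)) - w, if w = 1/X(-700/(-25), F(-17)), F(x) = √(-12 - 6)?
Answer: 5600083185793/26055985700160 ≈ 0.21493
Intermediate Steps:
F(x) = 3*I*√2 (F(x) = √(-18) = 3*I*√2)
w = -1/793 (w = 1/(-793) = -1/793 ≈ -0.0012610)
(182657/588085 + 189553/(-1955520)) - w = (182657/588085 + 189553/(-1955520)) - 1*(-1/793) = (182657*(1/588085) + 189553*(-1/1955520)) + 1/793 = (182657/588085 - 27079/279360) + 1/793 = 7020461161/32857485120 + 1/793 = 5600083185793/26055985700160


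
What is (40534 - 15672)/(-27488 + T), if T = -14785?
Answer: -24862/42273 ≈ -0.58813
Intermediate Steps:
(40534 - 15672)/(-27488 + T) = (40534 - 15672)/(-27488 - 14785) = 24862/(-42273) = 24862*(-1/42273) = -24862/42273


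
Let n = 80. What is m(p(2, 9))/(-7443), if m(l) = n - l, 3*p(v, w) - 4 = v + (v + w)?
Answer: -223/22329 ≈ -0.0099870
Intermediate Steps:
p(v, w) = 4/3 + w/3 + 2*v/3 (p(v, w) = 4/3 + (v + (v + w))/3 = 4/3 + (w + 2*v)/3 = 4/3 + (w/3 + 2*v/3) = 4/3 + w/3 + 2*v/3)
m(l) = 80 - l
m(p(2, 9))/(-7443) = (80 - (4/3 + (⅓)*9 + (⅔)*2))/(-7443) = (80 - (4/3 + 3 + 4/3))*(-1/7443) = (80 - 1*17/3)*(-1/7443) = (80 - 17/3)*(-1/7443) = (223/3)*(-1/7443) = -223/22329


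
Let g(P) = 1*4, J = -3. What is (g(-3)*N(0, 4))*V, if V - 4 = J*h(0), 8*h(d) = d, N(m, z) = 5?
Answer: 80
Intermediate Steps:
h(d) = d/8
g(P) = 4
V = 4 (V = 4 - 3*0/8 = 4 - 3*0 = 4 + 0 = 4)
(g(-3)*N(0, 4))*V = (4*5)*4 = 20*4 = 80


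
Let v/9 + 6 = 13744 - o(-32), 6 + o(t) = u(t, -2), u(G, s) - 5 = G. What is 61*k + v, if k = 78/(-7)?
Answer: 862815/7 ≈ 1.2326e+5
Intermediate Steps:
u(G, s) = 5 + G
k = -78/7 (k = 78*(-1/7) = -78/7 ≈ -11.143)
o(t) = -1 + t (o(t) = -6 + (5 + t) = -1 + t)
v = 123939 (v = -54 + 9*(13744 - (-1 - 32)) = -54 + 9*(13744 - 1*(-33)) = -54 + 9*(13744 + 33) = -54 + 9*13777 = -54 + 123993 = 123939)
61*k + v = 61*(-78/7) + 123939 = -4758/7 + 123939 = 862815/7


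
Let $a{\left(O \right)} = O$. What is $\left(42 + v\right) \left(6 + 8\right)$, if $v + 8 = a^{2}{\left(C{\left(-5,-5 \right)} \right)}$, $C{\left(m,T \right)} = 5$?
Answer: $826$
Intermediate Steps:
$v = 17$ ($v = -8 + 5^{2} = -8 + 25 = 17$)
$\left(42 + v\right) \left(6 + 8\right) = \left(42 + 17\right) \left(6 + 8\right) = 59 \cdot 14 = 826$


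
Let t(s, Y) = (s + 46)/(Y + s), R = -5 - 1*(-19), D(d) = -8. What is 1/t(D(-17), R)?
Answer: 3/19 ≈ 0.15789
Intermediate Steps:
R = 14 (R = -5 + 19 = 14)
t(s, Y) = (46 + s)/(Y + s)
1/t(D(-17), R) = 1/((46 - 8)/(14 - 8)) = 1/(38/6) = 1/((⅙)*38) = 1/(19/3) = 3/19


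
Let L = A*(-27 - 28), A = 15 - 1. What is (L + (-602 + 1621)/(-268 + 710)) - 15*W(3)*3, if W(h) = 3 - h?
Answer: -339321/442 ≈ -767.69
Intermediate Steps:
A = 14
L = -770 (L = 14*(-27 - 28) = 14*(-55) = -770)
(L + (-602 + 1621)/(-268 + 710)) - 15*W(3)*3 = (-770 + (-602 + 1621)/(-268 + 710)) - 15*(3 - 1*3)*3 = (-770 + 1019/442) - 15*(3 - 3)*3 = (-770 + 1019*(1/442)) - 15*0*3 = (-770 + 1019/442) + 0*3 = -339321/442 + 0 = -339321/442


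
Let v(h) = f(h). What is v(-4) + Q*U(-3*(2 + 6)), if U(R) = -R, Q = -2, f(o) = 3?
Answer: -45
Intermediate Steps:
v(h) = 3
v(-4) + Q*U(-3*(2 + 6)) = 3 - (-2)*(-3*(2 + 6)) = 3 - (-2)*(-3*8) = 3 - (-2)*(-24) = 3 - 2*24 = 3 - 48 = -45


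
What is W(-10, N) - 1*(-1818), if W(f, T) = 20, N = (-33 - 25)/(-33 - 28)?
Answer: 1838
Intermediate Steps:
N = 58/61 (N = -58/(-61) = -58*(-1/61) = 58/61 ≈ 0.95082)
W(-10, N) - 1*(-1818) = 20 - 1*(-1818) = 20 + 1818 = 1838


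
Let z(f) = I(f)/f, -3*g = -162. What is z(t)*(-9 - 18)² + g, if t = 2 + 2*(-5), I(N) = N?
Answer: 783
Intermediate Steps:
g = 54 (g = -⅓*(-162) = 54)
t = -8 (t = 2 - 10 = -8)
z(f) = 1 (z(f) = f/f = 1)
z(t)*(-9 - 18)² + g = 1*(-9 - 18)² + 54 = 1*(-27)² + 54 = 1*729 + 54 = 729 + 54 = 783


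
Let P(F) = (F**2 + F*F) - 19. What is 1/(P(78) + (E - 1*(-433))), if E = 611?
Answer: 1/13193 ≈ 7.5798e-5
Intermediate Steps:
P(F) = -19 + 2*F**2 (P(F) = (F**2 + F**2) - 19 = 2*F**2 - 19 = -19 + 2*F**2)
1/(P(78) + (E - 1*(-433))) = 1/((-19 + 2*78**2) + (611 - 1*(-433))) = 1/((-19 + 2*6084) + (611 + 433)) = 1/((-19 + 12168) + 1044) = 1/(12149 + 1044) = 1/13193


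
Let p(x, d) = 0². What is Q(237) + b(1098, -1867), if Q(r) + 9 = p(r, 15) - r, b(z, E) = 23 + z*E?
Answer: -2050189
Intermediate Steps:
b(z, E) = 23 + E*z
p(x, d) = 0
Q(r) = -9 - r (Q(r) = -9 + (0 - r) = -9 - r)
Q(237) + b(1098, -1867) = (-9 - 1*237) + (23 - 1867*1098) = (-9 - 237) + (23 - 2049966) = -246 - 2049943 = -2050189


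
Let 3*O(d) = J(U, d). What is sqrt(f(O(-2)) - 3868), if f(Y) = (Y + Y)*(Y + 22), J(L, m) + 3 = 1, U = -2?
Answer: 2*I*sqrt(8767)/3 ≈ 62.422*I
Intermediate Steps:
J(L, m) = -2 (J(L, m) = -3 + 1 = -2)
O(d) = -2/3 (O(d) = (1/3)*(-2) = -2/3)
f(Y) = 2*Y*(22 + Y) (f(Y) = (2*Y)*(22 + Y) = 2*Y*(22 + Y))
sqrt(f(O(-2)) - 3868) = sqrt(2*(-2/3)*(22 - 2/3) - 3868) = sqrt(2*(-2/3)*(64/3) - 3868) = sqrt(-256/9 - 3868) = sqrt(-35068/9) = 2*I*sqrt(8767)/3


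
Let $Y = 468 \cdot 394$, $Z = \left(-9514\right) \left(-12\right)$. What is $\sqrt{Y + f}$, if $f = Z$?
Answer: $8 \sqrt{4665} \approx 546.41$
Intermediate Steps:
$Z = 114168$
$f = 114168$
$Y = 184392$
$\sqrt{Y + f} = \sqrt{184392 + 114168} = \sqrt{298560} = 8 \sqrt{4665}$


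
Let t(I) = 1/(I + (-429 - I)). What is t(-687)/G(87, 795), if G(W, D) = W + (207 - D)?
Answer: 1/214929 ≈ 4.6527e-6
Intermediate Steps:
G(W, D) = 207 + W - D
t(I) = -1/429 (t(I) = 1/(-429) = -1/429)
t(-687)/G(87, 795) = -1/(429*(207 + 87 - 1*795)) = -1/(429*(207 + 87 - 795)) = -1/429/(-501) = -1/429*(-1/501) = 1/214929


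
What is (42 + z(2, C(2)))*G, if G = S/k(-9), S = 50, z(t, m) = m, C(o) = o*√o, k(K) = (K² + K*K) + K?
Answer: 700/51 + 100*√2/153 ≈ 14.650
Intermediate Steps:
k(K) = K + 2*K² (k(K) = (K² + K²) + K = 2*K² + K = K + 2*K²)
C(o) = o^(3/2)
G = 50/153 (G = 50/((-9*(1 + 2*(-9)))) = 50/((-9*(1 - 18))) = 50/((-9*(-17))) = 50/153 ≈ 0.32680)
(42 + z(2, C(2)))*G = (42 + 2^(3/2))*(50/153) = (42 + 2*√2)*(50/153) = 700/51 + 100*√2/153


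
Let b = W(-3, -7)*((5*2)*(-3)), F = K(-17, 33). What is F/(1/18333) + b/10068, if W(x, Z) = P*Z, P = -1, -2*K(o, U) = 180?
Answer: -2768649695/1678 ≈ -1.6500e+6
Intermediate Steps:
K(o, U) = -90 (K(o, U) = -1/2*180 = -90)
F = -90
W(x, Z) = -Z
b = -210 (b = (-1*(-7))*((5*2)*(-3)) = 7*(10*(-3)) = 7*(-30) = -210)
F/(1/18333) + b/10068 = -90/(1/18333) - 210/10068 = -90/1/18333 - 210*1/10068 = -90*18333 - 35/1678 = -1649970 - 35/1678 = -2768649695/1678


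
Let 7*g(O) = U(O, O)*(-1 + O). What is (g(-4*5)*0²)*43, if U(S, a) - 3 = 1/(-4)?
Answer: 0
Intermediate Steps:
U(S, a) = 11/4 (U(S, a) = 3 + 1/(-4) = 3 - ¼ = 11/4)
g(O) = -11/28 + 11*O/28 (g(O) = (11*(-1 + O)/4)/7 = (-11/4 + 11*O/4)/7 = -11/28 + 11*O/28)
(g(-4*5)*0²)*43 = ((-11/28 + 11*(-4*5)/28)*0²)*43 = ((-11/28 + (11/28)*(-20))*0)*43 = ((-11/28 - 55/7)*0)*43 = -33/4*0*43 = 0*43 = 0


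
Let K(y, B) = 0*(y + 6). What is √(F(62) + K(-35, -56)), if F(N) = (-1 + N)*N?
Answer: √3782 ≈ 61.498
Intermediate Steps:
F(N) = N*(-1 + N)
K(y, B) = 0 (K(y, B) = 0*(6 + y) = 0)
√(F(62) + K(-35, -56)) = √(62*(-1 + 62) + 0) = √(62*61 + 0) = √(3782 + 0) = √3782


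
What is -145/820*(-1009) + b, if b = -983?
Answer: -131951/164 ≈ -804.58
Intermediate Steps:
-145/820*(-1009) + b = -145/820*(-1009) - 983 = -145*1/820*(-1009) - 983 = -29/164*(-1009) - 983 = 29261/164 - 983 = -131951/164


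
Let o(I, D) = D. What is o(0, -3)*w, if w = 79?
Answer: -237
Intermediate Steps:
o(0, -3)*w = -3*79 = -237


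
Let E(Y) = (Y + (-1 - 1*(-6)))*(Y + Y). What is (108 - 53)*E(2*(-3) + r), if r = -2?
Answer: 2640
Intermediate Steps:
E(Y) = 2*Y*(5 + Y) (E(Y) = (Y + (-1 + 6))*(2*Y) = (Y + 5)*(2*Y) = (5 + Y)*(2*Y) = 2*Y*(5 + Y))
(108 - 53)*E(2*(-3) + r) = (108 - 53)*(2*(2*(-3) - 2)*(5 + (2*(-3) - 2))) = 55*(2*(-6 - 2)*(5 + (-6 - 2))) = 55*(2*(-8)*(5 - 8)) = 55*(2*(-8)*(-3)) = 55*48 = 2640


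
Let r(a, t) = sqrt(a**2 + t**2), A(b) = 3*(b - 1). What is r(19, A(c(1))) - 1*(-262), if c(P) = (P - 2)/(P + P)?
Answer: 262 + 5*sqrt(61)/2 ≈ 281.53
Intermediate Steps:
c(P) = (-2 + P)/(2*P) (c(P) = (-2 + P)/((2*P)) = (-2 + P)*(1/(2*P)) = (-2 + P)/(2*P))
A(b) = -3 + 3*b (A(b) = 3*(-1 + b) = -3 + 3*b)
r(19, A(c(1))) - 1*(-262) = sqrt(19**2 + (-3 + 3*((1/2)*(-2 + 1)/1))**2) - 1*(-262) = sqrt(361 + (-3 + 3*((1/2)*1*(-1)))**2) + 262 = sqrt(361 + (-3 + 3*(-1/2))**2) + 262 = sqrt(361 + (-3 - 3/2)**2) + 262 = sqrt(361 + (-9/2)**2) + 262 = sqrt(361 + 81/4) + 262 = sqrt(1525/4) + 262 = 5*sqrt(61)/2 + 262 = 262 + 5*sqrt(61)/2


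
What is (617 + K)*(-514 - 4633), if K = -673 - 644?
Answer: 3602900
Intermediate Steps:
K = -1317
(617 + K)*(-514 - 4633) = (617 - 1317)*(-514 - 4633) = -700*(-5147) = 3602900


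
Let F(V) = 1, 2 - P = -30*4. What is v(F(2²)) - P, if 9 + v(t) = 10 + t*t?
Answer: -120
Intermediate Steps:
P = 122 (P = 2 - (-30)*4 = 2 - 1*(-120) = 2 + 120 = 122)
v(t) = 1 + t² (v(t) = -9 + (10 + t*t) = -9 + (10 + t²) = 1 + t²)
v(F(2²)) - P = (1 + 1²) - 1*122 = (1 + 1) - 122 = 2 - 122 = -120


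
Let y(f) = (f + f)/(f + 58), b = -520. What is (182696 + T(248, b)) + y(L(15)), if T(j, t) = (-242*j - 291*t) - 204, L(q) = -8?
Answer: 6844892/25 ≈ 2.7380e+5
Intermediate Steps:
T(j, t) = -204 - 291*t - 242*j (T(j, t) = (-291*t - 242*j) - 204 = -204 - 291*t - 242*j)
y(f) = 2*f/(58 + f) (y(f) = (2*f)/(58 + f) = 2*f/(58 + f))
(182696 + T(248, b)) + y(L(15)) = (182696 + (-204 - 291*(-520) - 242*248)) + 2*(-8)/(58 - 8) = (182696 + (-204 + 151320 - 60016)) + 2*(-8)/50 = (182696 + 91100) + 2*(-8)*(1/50) = 273796 - 8/25 = 6844892/25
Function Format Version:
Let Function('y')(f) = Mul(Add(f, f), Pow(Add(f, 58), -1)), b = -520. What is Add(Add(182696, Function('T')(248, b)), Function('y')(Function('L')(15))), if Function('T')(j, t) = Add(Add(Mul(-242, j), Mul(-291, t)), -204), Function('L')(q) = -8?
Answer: Rational(6844892, 25) ≈ 2.7380e+5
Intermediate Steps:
Function('T')(j, t) = Add(-204, Mul(-291, t), Mul(-242, j)) (Function('T')(j, t) = Add(Add(Mul(-291, t), Mul(-242, j)), -204) = Add(-204, Mul(-291, t), Mul(-242, j)))
Function('y')(f) = Mul(2, f, Pow(Add(58, f), -1)) (Function('y')(f) = Mul(Mul(2, f), Pow(Add(58, f), -1)) = Mul(2, f, Pow(Add(58, f), -1)))
Add(Add(182696, Function('T')(248, b)), Function('y')(Function('L')(15))) = Add(Add(182696, Add(-204, Mul(-291, -520), Mul(-242, 248))), Mul(2, -8, Pow(Add(58, -8), -1))) = Add(Add(182696, Add(-204, 151320, -60016)), Mul(2, -8, Pow(50, -1))) = Add(Add(182696, 91100), Mul(2, -8, Rational(1, 50))) = Add(273796, Rational(-8, 25)) = Rational(6844892, 25)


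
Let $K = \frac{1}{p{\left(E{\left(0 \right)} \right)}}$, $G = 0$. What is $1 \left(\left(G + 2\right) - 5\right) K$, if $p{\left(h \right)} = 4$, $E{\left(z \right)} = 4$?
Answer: $- \frac{3}{4} \approx -0.75$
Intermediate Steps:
$K = \frac{1}{4} \approx 0.25$
$1 \left(\left(G + 2\right) - 5\right) K = 1 \left(\left(0 + 2\right) - 5\right) \frac{1}{4} = 1 \left(2 - 5\right) \frac{1}{4} = 1 \left(-3\right) \frac{1}{4} = \left(-3\right) \frac{1}{4} = - \frac{3}{4}$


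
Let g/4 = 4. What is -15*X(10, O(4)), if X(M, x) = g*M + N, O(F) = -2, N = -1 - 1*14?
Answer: -2175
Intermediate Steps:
N = -15 (N = -1 - 14 = -15)
g = 16 (g = 4*4 = 16)
X(M, x) = -15 + 16*M (X(M, x) = 16*M - 15 = -15 + 16*M)
-15*X(10, O(4)) = -15*(-15 + 16*10) = -15*(-15 + 160) = -15*145 = -2175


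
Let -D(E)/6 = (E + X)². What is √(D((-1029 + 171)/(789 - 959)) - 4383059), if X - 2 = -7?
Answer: 7*I*√646277579/85 ≈ 2093.6*I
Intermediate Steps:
X = -5 (X = 2 - 7 = -5)
D(E) = -6*(-5 + E)² (D(E) = -6*(E - 5)² = -6*(-5 + E)²)
√(D((-1029 + 171)/(789 - 959)) - 4383059) = √(-6*(-5 + (-1029 + 171)/(789 - 959))² - 4383059) = √(-6*(-5 - 858/(-170))² - 4383059) = √(-6*(-5 - 858*(-1/170))² - 4383059) = √(-6*(-5 + 429/85)² - 4383059) = √(-6*(4/85)² - 4383059) = √(-6*16/7225 - 4383059) = √(-96/7225 - 4383059) = √(-31667601371/7225) = 7*I*√646277579/85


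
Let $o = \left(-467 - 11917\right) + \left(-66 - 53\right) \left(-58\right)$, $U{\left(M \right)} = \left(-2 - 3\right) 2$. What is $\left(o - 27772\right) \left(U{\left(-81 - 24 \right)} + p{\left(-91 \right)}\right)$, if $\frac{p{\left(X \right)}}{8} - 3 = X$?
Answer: $23743356$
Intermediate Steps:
$p{\left(X \right)} = 24 + 8 X$
$U{\left(M \right)} = -10$ ($U{\left(M \right)} = \left(-5\right) 2 = -10$)
$o = -5482$ ($o = -12384 - -6902 = -12384 + 6902 = -5482$)
$\left(o - 27772\right) \left(U{\left(-81 - 24 \right)} + p{\left(-91 \right)}\right) = \left(-5482 - 27772\right) \left(-10 + \left(24 + 8 \left(-91\right)\right)\right) = - 33254 \left(-10 + \left(24 - 728\right)\right) = - 33254 \left(-10 - 704\right) = \left(-33254\right) \left(-714\right) = 23743356$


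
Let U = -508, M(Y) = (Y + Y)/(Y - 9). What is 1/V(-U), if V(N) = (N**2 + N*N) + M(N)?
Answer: 499/257548888 ≈ 1.9375e-6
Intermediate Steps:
M(Y) = 2*Y/(-9 + Y) (M(Y) = (2*Y)/(-9 + Y) = 2*Y/(-9 + Y))
V(N) = 2*N**2 + 2*N/(-9 + N) (V(N) = (N**2 + N*N) + 2*N/(-9 + N) = (N**2 + N**2) + 2*N/(-9 + N) = 2*N**2 + 2*N/(-9 + N))
1/V(-U) = 1/(2*(-1*(-508))*(1 + (-1*(-508))*(-9 - 1*(-508)))/(-9 - 1*(-508))) = 1/(2*508*(1 + 508*(-9 + 508))/(-9 + 508)) = 1/(2*508*(1 + 508*499)/499) = 1/(2*508*(1/499)*(1 + 253492)) = 1/(2*508*(1/499)*253493) = 1/(257548888/499) = 499/257548888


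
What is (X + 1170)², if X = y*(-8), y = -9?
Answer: 1542564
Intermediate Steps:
X = 72 (X = -9*(-8) = 72)
(X + 1170)² = (72 + 1170)² = 1242² = 1542564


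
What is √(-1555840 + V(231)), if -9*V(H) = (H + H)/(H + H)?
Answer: I*√14002561/3 ≈ 1247.3*I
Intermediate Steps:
V(H) = -⅑ (V(H) = -(H + H)/(9*(H + H)) = -2*H/(9*(2*H)) = -2*H*1/(2*H)/9 = -⅑*1 = -⅑)
√(-1555840 + V(231)) = √(-1555840 - ⅑) = √(-14002561/9) = I*√14002561/3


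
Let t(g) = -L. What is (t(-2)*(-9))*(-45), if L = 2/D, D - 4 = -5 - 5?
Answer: 135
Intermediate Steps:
D = -6 (D = 4 + (-5 - 5) = 4 - 10 = -6)
L = -⅓ (L = 2/(-6) = 2*(-⅙) = -⅓ ≈ -0.33333)
t(g) = ⅓ (t(g) = -1*(-⅓) = ⅓)
(t(-2)*(-9))*(-45) = ((⅓)*(-9))*(-45) = -3*(-45) = 135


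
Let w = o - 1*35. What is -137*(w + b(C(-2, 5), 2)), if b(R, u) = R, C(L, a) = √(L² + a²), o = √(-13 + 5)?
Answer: 4795 - 137*√29 - 274*I*√2 ≈ 4057.2 - 387.49*I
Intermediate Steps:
o = 2*I*√2 (o = √(-8) = 2*I*√2 ≈ 2.8284*I)
w = -35 + 2*I*√2 (w = 2*I*√2 - 1*35 = 2*I*√2 - 35 = -35 + 2*I*√2 ≈ -35.0 + 2.8284*I)
-137*(w + b(C(-2, 5), 2)) = -137*((-35 + 2*I*√2) + √((-2)² + 5²)) = -137*((-35 + 2*I*√2) + √(4 + 25)) = -137*((-35 + 2*I*√2) + √29) = -137*(-35 + √29 + 2*I*√2) = 4795 - 137*√29 - 274*I*√2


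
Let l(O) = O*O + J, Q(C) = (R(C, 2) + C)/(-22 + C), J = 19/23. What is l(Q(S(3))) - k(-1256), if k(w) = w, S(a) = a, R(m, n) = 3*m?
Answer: 10438739/8303 ≈ 1257.2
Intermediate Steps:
J = 19/23 (J = 19*(1/23) = 19/23 ≈ 0.82609)
Q(C) = 4*C/(-22 + C) (Q(C) = (3*C + C)/(-22 + C) = (4*C)/(-22 + C) = 4*C/(-22 + C))
l(O) = 19/23 + O**2 (l(O) = O*O + 19/23 = O**2 + 19/23 = 19/23 + O**2)
l(Q(S(3))) - k(-1256) = (19/23 + (4*3/(-22 + 3))**2) - 1*(-1256) = (19/23 + (4*3/(-19))**2) + 1256 = (19/23 + (4*3*(-1/19))**2) + 1256 = (19/23 + (-12/19)**2) + 1256 = (19/23 + 144/361) + 1256 = 10171/8303 + 1256 = 10438739/8303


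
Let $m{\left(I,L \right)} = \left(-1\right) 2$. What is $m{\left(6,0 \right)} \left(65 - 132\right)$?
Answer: $134$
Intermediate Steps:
$m{\left(I,L \right)} = -2$
$m{\left(6,0 \right)} \left(65 - 132\right) = - 2 \left(65 - 132\right) = \left(-2\right) \left(-67\right) = 134$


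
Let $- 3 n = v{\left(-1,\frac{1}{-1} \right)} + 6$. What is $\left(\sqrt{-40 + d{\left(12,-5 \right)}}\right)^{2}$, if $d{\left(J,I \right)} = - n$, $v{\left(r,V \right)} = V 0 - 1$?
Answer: $- \frac{115}{3} \approx -38.333$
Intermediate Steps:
$v{\left(r,V \right)} = -1$ ($v{\left(r,V \right)} = 0 - 1 = -1$)
$n = - \frac{5}{3}$ ($n = - \frac{-1 + 6}{3} = \left(- \frac{1}{3}\right) 5 = - \frac{5}{3} \approx -1.6667$)
$d{\left(J,I \right)} = \frac{5}{3}$ ($d{\left(J,I \right)} = \left(-1\right) \left(- \frac{5}{3}\right) = \frac{5}{3}$)
$\left(\sqrt{-40 + d{\left(12,-5 \right)}}\right)^{2} = \left(\sqrt{-40 + \frac{5}{3}}\right)^{2} = \left(\sqrt{- \frac{115}{3}}\right)^{2} = \left(\frac{i \sqrt{345}}{3}\right)^{2} = - \frac{115}{3}$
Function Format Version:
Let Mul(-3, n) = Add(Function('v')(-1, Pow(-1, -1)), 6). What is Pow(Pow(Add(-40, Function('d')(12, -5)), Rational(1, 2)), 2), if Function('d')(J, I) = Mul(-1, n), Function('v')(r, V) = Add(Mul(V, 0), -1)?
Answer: Rational(-115, 3) ≈ -38.333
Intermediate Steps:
Function('v')(r, V) = -1 (Function('v')(r, V) = Add(0, -1) = -1)
n = Rational(-5, 3) (n = Mul(Rational(-1, 3), Add(-1, 6)) = Mul(Rational(-1, 3), 5) = Rational(-5, 3) ≈ -1.6667)
Function('d')(J, I) = Rational(5, 3) (Function('d')(J, I) = Mul(-1, Rational(-5, 3)) = Rational(5, 3))
Pow(Pow(Add(-40, Function('d')(12, -5)), Rational(1, 2)), 2) = Pow(Pow(Add(-40, Rational(5, 3)), Rational(1, 2)), 2) = Pow(Pow(Rational(-115, 3), Rational(1, 2)), 2) = Pow(Mul(Rational(1, 3), I, Pow(345, Rational(1, 2))), 2) = Rational(-115, 3)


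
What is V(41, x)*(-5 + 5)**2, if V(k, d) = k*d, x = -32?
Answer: 0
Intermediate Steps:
V(k, d) = d*k
V(41, x)*(-5 + 5)**2 = (-32*41)*(-5 + 5)**2 = -1312*0**2 = -1312*0 = 0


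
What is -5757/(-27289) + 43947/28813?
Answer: 1365146124/786277957 ≈ 1.7362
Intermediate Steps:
-5757/(-27289) + 43947/28813 = -5757*(-1/27289) + 43947*(1/28813) = 5757/27289 + 43947/28813 = 1365146124/786277957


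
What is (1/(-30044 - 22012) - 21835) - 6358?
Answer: -1467614809/52056 ≈ -28193.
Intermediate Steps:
(1/(-30044 - 22012) - 21835) - 6358 = (1/(-52056) - 21835) - 6358 = (-1/52056 - 21835) - 6358 = -1136642761/52056 - 6358 = -1467614809/52056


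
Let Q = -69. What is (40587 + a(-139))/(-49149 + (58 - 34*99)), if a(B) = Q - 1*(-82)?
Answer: -40600/52457 ≈ -0.77397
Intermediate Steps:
a(B) = 13 (a(B) = -69 - 1*(-82) = -69 + 82 = 13)
(40587 + a(-139))/(-49149 + (58 - 34*99)) = (40587 + 13)/(-49149 + (58 - 34*99)) = 40600/(-49149 + (58 - 3366)) = 40600/(-49149 - 3308) = 40600/(-52457) = 40600*(-1/52457) = -40600/52457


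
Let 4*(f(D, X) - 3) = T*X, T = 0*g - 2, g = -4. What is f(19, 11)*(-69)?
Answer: 345/2 ≈ 172.50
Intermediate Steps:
T = -2 (T = 0*(-4) - 2 = 0 - 2 = -2)
f(D, X) = 3 - X/2 (f(D, X) = 3 + (-2*X)/4 = 3 - X/2)
f(19, 11)*(-69) = (3 - ½*11)*(-69) = (3 - 11/2)*(-69) = -5/2*(-69) = 345/2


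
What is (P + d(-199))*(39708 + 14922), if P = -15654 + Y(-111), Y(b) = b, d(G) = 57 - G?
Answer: -847256670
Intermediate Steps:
P = -15765 (P = -15654 - 111 = -15765)
(P + d(-199))*(39708 + 14922) = (-15765 + (57 - 1*(-199)))*(39708 + 14922) = (-15765 + (57 + 199))*54630 = (-15765 + 256)*54630 = -15509*54630 = -847256670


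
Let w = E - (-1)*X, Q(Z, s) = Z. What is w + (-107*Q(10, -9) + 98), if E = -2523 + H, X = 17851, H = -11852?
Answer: 2504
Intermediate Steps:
E = -14375 (E = -2523 - 11852 = -14375)
w = 3476 (w = -14375 - (-1)*17851 = -14375 - 1*(-17851) = -14375 + 17851 = 3476)
w + (-107*Q(10, -9) + 98) = 3476 + (-107*10 + 98) = 3476 + (-1070 + 98) = 3476 - 972 = 2504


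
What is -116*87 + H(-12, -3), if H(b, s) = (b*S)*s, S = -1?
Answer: -10128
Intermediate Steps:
H(b, s) = -b*s (H(b, s) = (b*(-1))*s = (-b)*s = -b*s)
-116*87 + H(-12, -3) = -116*87 - 1*(-12)*(-3) = -10092 - 36 = -10128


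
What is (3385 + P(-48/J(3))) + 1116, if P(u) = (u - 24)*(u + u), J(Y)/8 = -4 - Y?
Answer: 218605/49 ≈ 4461.3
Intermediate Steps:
J(Y) = -32 - 8*Y (J(Y) = 8*(-4 - Y) = -32 - 8*Y)
P(u) = 2*u*(-24 + u) (P(u) = (-24 + u)*(2*u) = 2*u*(-24 + u))
(3385 + P(-48/J(3))) + 1116 = (3385 + 2*(-48/(-32 - 8*3))*(-24 - 48/(-32 - 8*3))) + 1116 = (3385 + 2*(-48/(-32 - 24))*(-24 - 48/(-32 - 24))) + 1116 = (3385 + 2*(-48/(-56))*(-24 - 48/(-56))) + 1116 = (3385 + 2*(-48*(-1/56))*(-24 - 48*(-1/56))) + 1116 = (3385 + 2*(6/7)*(-24 + 6/7)) + 1116 = (3385 + 2*(6/7)*(-162/7)) + 1116 = (3385 - 1944/49) + 1116 = 163921/49 + 1116 = 218605/49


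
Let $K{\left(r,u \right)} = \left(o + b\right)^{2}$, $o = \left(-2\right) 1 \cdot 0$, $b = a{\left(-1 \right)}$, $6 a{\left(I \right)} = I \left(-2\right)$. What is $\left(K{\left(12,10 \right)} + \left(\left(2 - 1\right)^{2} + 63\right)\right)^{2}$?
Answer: $\frac{332929}{81} \approx 4110.2$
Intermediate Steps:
$a{\left(I \right)} = - \frac{I}{3}$ ($a{\left(I \right)} = \frac{I \left(-2\right)}{6} = \frac{\left(-2\right) I}{6} = - \frac{I}{3}$)
$b = \frac{1}{3}$ ($b = \left(- \frac{1}{3}\right) \left(-1\right) = \frac{1}{3} \approx 0.33333$)
$o = 0$ ($o = \left(-2\right) 0 = 0$)
$K{\left(r,u \right)} = \frac{1}{9}$ ($K{\left(r,u \right)} = \left(0 + \frac{1}{3}\right)^{2} = \left(\frac{1}{3}\right)^{2} = \frac{1}{9}$)
$\left(K{\left(12,10 \right)} + \left(\left(2 - 1\right)^{2} + 63\right)\right)^{2} = \left(\frac{1}{9} + \left(\left(2 - 1\right)^{2} + 63\right)\right)^{2} = \left(\frac{1}{9} + \left(1^{2} + 63\right)\right)^{2} = \left(\frac{1}{9} + \left(1 + 63\right)\right)^{2} = \left(\frac{1}{9} + 64\right)^{2} = \left(\frac{577}{9}\right)^{2} = \frac{332929}{81}$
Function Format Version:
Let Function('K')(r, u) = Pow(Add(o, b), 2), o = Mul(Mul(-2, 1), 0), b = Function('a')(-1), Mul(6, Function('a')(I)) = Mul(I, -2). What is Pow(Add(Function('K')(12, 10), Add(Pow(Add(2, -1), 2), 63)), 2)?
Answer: Rational(332929, 81) ≈ 4110.2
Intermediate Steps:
Function('a')(I) = Mul(Rational(-1, 3), I) (Function('a')(I) = Mul(Rational(1, 6), Mul(I, -2)) = Mul(Rational(1, 6), Mul(-2, I)) = Mul(Rational(-1, 3), I))
b = Rational(1, 3) (b = Mul(Rational(-1, 3), -1) = Rational(1, 3) ≈ 0.33333)
o = 0 (o = Mul(-2, 0) = 0)
Function('K')(r, u) = Rational(1, 9) (Function('K')(r, u) = Pow(Add(0, Rational(1, 3)), 2) = Pow(Rational(1, 3), 2) = Rational(1, 9))
Pow(Add(Function('K')(12, 10), Add(Pow(Add(2, -1), 2), 63)), 2) = Pow(Add(Rational(1, 9), Add(Pow(Add(2, -1), 2), 63)), 2) = Pow(Add(Rational(1, 9), Add(Pow(1, 2), 63)), 2) = Pow(Add(Rational(1, 9), Add(1, 63)), 2) = Pow(Add(Rational(1, 9), 64), 2) = Pow(Rational(577, 9), 2) = Rational(332929, 81)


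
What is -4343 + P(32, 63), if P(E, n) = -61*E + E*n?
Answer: -4279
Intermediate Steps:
-4343 + P(32, 63) = -4343 + 32*(-61 + 63) = -4343 + 32*2 = -4343 + 64 = -4279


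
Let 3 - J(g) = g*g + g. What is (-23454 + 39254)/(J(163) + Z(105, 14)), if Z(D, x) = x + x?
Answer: -15800/26701 ≈ -0.59174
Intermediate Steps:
Z(D, x) = 2*x
J(g) = 3 - g - g² (J(g) = 3 - (g*g + g) = 3 - (g² + g) = 3 - (g + g²) = 3 + (-g - g²) = 3 - g - g²)
(-23454 + 39254)/(J(163) + Z(105, 14)) = (-23454 + 39254)/((3 - 1*163 - 1*163²) + 2*14) = 15800/((3 - 163 - 1*26569) + 28) = 15800/((3 - 163 - 26569) + 28) = 15800/(-26729 + 28) = 15800/(-26701) = 15800*(-1/26701) = -15800/26701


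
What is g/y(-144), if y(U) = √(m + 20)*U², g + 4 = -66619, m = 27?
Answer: -66623*√47/974592 ≈ -0.46865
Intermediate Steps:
g = -66623 (g = -4 - 66619 = -66623)
y(U) = √47*U² (y(U) = √(27 + 20)*U² = √47*U²)
g/y(-144) = -66623*√47/974592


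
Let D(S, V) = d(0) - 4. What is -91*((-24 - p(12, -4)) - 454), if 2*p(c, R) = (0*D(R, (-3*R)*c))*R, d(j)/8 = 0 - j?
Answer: 43498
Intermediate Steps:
d(j) = -8*j (d(j) = 8*(0 - j) = 8*(-j) = -8*j)
D(S, V) = -4 (D(S, V) = -8*0 - 4 = 0 - 4 = -4)
p(c, R) = 0 (p(c, R) = ((0*(-4))*R)/2 = (0*R)/2 = (½)*0 = 0)
-91*((-24 - p(12, -4)) - 454) = -91*((-24 - 1*0) - 454) = -91*((-24 + 0) - 454) = -91*(-24 - 454) = -91*(-478) = 43498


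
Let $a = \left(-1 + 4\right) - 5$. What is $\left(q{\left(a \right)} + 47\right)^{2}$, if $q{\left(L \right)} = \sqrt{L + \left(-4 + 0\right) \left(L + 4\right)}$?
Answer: $\left(47 + i \sqrt{10}\right)^{2} \approx 2199.0 + 297.25 i$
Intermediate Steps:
$a = -2$ ($a = 3 - 5 = -2$)
$q{\left(L \right)} = \sqrt{-16 - 3 L}$ ($q{\left(L \right)} = \sqrt{L - 4 \left(4 + L\right)} = \sqrt{L - \left(16 + 4 L\right)} = \sqrt{-16 - 3 L}$)
$\left(q{\left(a \right)} + 47\right)^{2} = \left(\sqrt{-16 - -6} + 47\right)^{2} = \left(\sqrt{-16 + 6} + 47\right)^{2} = \left(\sqrt{-10} + 47\right)^{2} = \left(i \sqrt{10} + 47\right)^{2} = \left(47 + i \sqrt{10}\right)^{2}$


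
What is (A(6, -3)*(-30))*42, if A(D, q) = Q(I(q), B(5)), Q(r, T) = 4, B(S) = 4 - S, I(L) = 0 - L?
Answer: -5040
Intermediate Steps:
I(L) = -L
A(D, q) = 4
(A(6, -3)*(-30))*42 = (4*(-30))*42 = -120*42 = -5040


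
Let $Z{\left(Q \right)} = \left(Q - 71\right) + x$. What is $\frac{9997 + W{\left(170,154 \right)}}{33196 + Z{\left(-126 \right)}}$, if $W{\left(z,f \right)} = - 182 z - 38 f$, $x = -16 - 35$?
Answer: $- \frac{26795}{32948} \approx -0.81325$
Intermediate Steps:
$x = -51$ ($x = -16 - 35 = -51$)
$Z{\left(Q \right)} = -122 + Q$ ($Z{\left(Q \right)} = \left(Q - 71\right) - 51 = \left(-71 + Q\right) - 51 = -122 + Q$)
$\frac{9997 + W{\left(170,154 \right)}}{33196 + Z{\left(-126 \right)}} = \frac{9997 - 36792}{33196 - 248} = \frac{9997 - 36792}{32948} = \left(-26795\right) \frac{1}{32948} = - \frac{26795}{32948}$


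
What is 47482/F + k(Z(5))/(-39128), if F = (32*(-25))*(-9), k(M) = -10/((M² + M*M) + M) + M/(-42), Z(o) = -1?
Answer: 406426021/61626600 ≈ 6.5950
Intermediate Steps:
k(M) = -10/(M + 2*M²) - M/42 (k(M) = -10/((M² + M²) + M) + M*(-1/42) = -10/(2*M² + M) - M/42 = -10/(M + 2*M²) - M/42)
F = 7200 (F = -800*(-9) = 7200)
47482/F + k(Z(5))/(-39128) = 47482/7200 + ((1/42)*(-420 - 1*(-1)² - 2*(-1)³)/(-1*(1 + 2*(-1))))/(-39128) = 47482*(1/7200) + ((1/42)*(-1)*(-420 - 1*1 - 2*(-1))/(1 - 2))*(-1/39128) = 23741/3600 + ((1/42)*(-1)*(-420 - 1 + 2)/(-1))*(-1/39128) = 23741/3600 + ((1/42)*(-1)*(-1)*(-419))*(-1/39128) = 23741/3600 - 419/42*(-1/39128) = 23741/3600 + 419/1643376 = 406426021/61626600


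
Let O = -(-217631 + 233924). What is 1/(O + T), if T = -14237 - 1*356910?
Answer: -1/387440 ≈ -2.5810e-6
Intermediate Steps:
O = -16293 (O = -1*16293 = -16293)
T = -371147 (T = -14237 - 356910 = -371147)
1/(O + T) = 1/(-16293 - 371147) = 1/(-387440) = -1/387440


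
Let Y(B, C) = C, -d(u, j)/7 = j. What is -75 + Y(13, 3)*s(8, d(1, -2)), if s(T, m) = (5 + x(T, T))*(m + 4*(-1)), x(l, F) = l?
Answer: 315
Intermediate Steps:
d(u, j) = -7*j
s(T, m) = (-4 + m)*(5 + T) (s(T, m) = (5 + T)*(m + 4*(-1)) = (5 + T)*(m - 4) = (5 + T)*(-4 + m) = (-4 + m)*(5 + T))
-75 + Y(13, 3)*s(8, d(1, -2)) = -75 + 3*(-20 - 4*8 + 5*(-7*(-2)) + 8*(-7*(-2))) = -75 + 3*(-20 - 32 + 5*14 + 8*14) = -75 + 3*(-20 - 32 + 70 + 112) = -75 + 3*130 = -75 + 390 = 315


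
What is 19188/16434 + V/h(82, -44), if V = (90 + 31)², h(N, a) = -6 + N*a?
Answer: -9514709/3299582 ≈ -2.8836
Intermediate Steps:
V = 14641 (V = 121² = 14641)
19188/16434 + V/h(82, -44) = 19188/16434 + 14641/(-6 + 82*(-44)) = 19188*(1/16434) + 14641/(-6 - 3608) = 1066/913 + 14641/(-3614) = 1066/913 + 14641*(-1/3614) = 1066/913 - 14641/3614 = -9514709/3299582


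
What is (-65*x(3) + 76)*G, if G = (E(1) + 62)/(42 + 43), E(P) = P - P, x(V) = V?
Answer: -434/5 ≈ -86.800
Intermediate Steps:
E(P) = 0
G = 62/85 (G = (0 + 62)/(42 + 43) = 62/85 ≈ 0.72941)
(-65*x(3) + 76)*G = (-65*3 + 76)*(62/85) = (-195 + 76)*(62/85) = -119*62/85 = -434/5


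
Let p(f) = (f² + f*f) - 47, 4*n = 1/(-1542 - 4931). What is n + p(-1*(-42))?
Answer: 90130051/25892 ≈ 3481.0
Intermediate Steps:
n = -1/25892 (n = 1/(4*(-1542 - 4931)) = (¼)/(-6473) = (¼)*(-1/6473) = -1/25892 ≈ -3.8622e-5)
p(f) = -47 + 2*f² (p(f) = (f² + f²) - 47 = 2*f² - 47 = -47 + 2*f²)
n + p(-1*(-42)) = -1/25892 + (-47 + 2*(-1*(-42))²) = -1/25892 + (-47 + 2*42²) = -1/25892 + (-47 + 2*1764) = -1/25892 + (-47 + 3528) = -1/25892 + 3481 = 90130051/25892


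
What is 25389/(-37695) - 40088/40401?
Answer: -120802769/72519795 ≈ -1.6658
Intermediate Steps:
25389/(-37695) - 40088/40401 = 25389*(-1/37695) - 40088*1/40401 = -1209/1795 - 40088/40401 = -120802769/72519795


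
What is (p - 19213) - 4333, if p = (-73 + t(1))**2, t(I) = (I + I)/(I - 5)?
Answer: -72575/4 ≈ -18144.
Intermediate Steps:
t(I) = 2*I/(-5 + I) (t(I) = (2*I)/(-5 + I) = 2*I/(-5 + I))
p = 21609/4 (p = (-73 + 2*1/(-5 + 1))**2 = (-73 + 2*1/(-4))**2 = (-73 + 2*1*(-1/4))**2 = (-73 - 1/2)**2 = (-147/2)**2 = 21609/4 ≈ 5402.3)
(p - 19213) - 4333 = (21609/4 - 19213) - 4333 = -55243/4 - 4333 = -72575/4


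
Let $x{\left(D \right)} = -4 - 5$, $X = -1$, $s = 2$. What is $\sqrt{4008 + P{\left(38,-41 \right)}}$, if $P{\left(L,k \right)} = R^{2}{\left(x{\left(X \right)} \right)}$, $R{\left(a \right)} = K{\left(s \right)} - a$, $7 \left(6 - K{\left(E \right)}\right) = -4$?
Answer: $\frac{\sqrt{208273}}{7} \approx 65.196$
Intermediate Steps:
$K{\left(E \right)} = \frac{46}{7}$ ($K{\left(E \right)} = 6 - - \frac{4}{7} = 6 + \frac{4}{7} = \frac{46}{7}$)
$x{\left(D \right)} = -9$
$R{\left(a \right)} = \frac{46}{7} - a$
$P{\left(L,k \right)} = \frac{11881}{49}$ ($P{\left(L,k \right)} = \left(\frac{46}{7} - -9\right)^{2} = \left(\frac{46}{7} + 9\right)^{2} = \left(\frac{109}{7}\right)^{2} = \frac{11881}{49}$)
$\sqrt{4008 + P{\left(38,-41 \right)}} = \sqrt{4008 + \frac{11881}{49}} = \sqrt{\frac{208273}{49}} = \frac{\sqrt{208273}}{7}$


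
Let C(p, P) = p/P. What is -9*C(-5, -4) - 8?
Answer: -77/4 ≈ -19.250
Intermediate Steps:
-9*C(-5, -4) - 8 = -(-45)/(-4) - 8 = -(-45)*(-1)/4 - 8 = -9*5/4 - 8 = -45/4 - 8 = -77/4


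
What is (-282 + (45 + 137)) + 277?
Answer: 177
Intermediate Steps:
(-282 + (45 + 137)) + 277 = (-282 + 182) + 277 = -100 + 277 = 177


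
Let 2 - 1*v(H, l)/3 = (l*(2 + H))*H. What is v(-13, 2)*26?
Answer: -22152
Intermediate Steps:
v(H, l) = 6 - 3*H*l*(2 + H) (v(H, l) = 6 - 3*l*(2 + H)*H = 6 - 3*H*l*(2 + H))
v(-13, 2)*26 = (6 - 6*(-13)*2 - 3*2*(-13)**2)*26 = (6 + 156 - 3*2*169)*26 = (6 + 156 - 1014)*26 = -852*26 = -22152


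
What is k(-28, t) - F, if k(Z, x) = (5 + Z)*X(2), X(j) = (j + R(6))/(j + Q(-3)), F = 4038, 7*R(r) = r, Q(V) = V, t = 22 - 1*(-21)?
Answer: -27806/7 ≈ -3972.3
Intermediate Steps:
t = 43 (t = 22 + 21 = 43)
R(r) = r/7
X(j) = (6/7 + j)/(-3 + j) (X(j) = (j + (⅐)*6)/(j - 3) = (j + 6/7)/(-3 + j) = (6/7 + j)/(-3 + j))
k(Z, x) = -100/7 - 20*Z/7 (k(Z, x) = (5 + Z)*((6/7 + 2)/(-3 + 2)) = (5 + Z)*((20/7)/(-1)) = (5 + Z)*(-1*20/7) = (5 + Z)*(-20/7) = -100/7 - 20*Z/7)
k(-28, t) - F = (-100/7 - 20/7*(-28)) - 1*4038 = (-100/7 + 80) - 4038 = 460/7 - 4038 = -27806/7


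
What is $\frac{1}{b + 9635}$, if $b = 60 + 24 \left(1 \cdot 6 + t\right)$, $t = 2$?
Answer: $\frac{1}{9887} \approx 0.00010114$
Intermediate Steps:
$b = 252$ ($b = 60 + 24 \left(1 \cdot 6 + 2\right) = 60 + 24 \left(6 + 2\right) = 60 + 24 \cdot 8 = 60 + 192 = 252$)
$\frac{1}{b + 9635} = \frac{1}{252 + 9635} = \frac{1}{9887}$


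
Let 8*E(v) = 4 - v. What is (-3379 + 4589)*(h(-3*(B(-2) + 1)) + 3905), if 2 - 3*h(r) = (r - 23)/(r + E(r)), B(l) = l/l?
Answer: 89744490/19 ≈ 4.7234e+6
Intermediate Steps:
B(l) = 1
E(v) = ½ - v/8 (E(v) = (4 - v)/8 = ½ - v/8)
h(r) = ⅔ - (-23 + r)/(3*(½ + 7*r/8)) (h(r) = ⅔ - (r - 23)/(3*(r + (½ - r/8))) = ⅔ - (-23 + r)/(3*(½ + 7*r/8)))
(-3379 + 4589)*(h(-3*(B(-2) + 1)) + 3905) = (-3379 + 4589)*(2*(32 - 3*(1 + 1))/(4 + 7*(-3*(1 + 1))) + 3905) = 1210*(2*(32 - 3*2)/(4 + 7*(-3*2)) + 3905) = 1210*(2*(32 - 6)/(4 + 7*(-6)) + 3905) = 1210*(2*26/(4 - 42) + 3905) = 1210*(2*26/(-38) + 3905) = 1210*(2*(-1/38)*26 + 3905) = 1210*(-26/19 + 3905) = 1210*(74169/19) = 89744490/19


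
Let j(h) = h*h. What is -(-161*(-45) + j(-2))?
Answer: -7249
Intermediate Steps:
j(h) = h²
-(-161*(-45) + j(-2)) = -(-161*(-45) + (-2)²) = -(7245 + 4) = -1*7249 = -7249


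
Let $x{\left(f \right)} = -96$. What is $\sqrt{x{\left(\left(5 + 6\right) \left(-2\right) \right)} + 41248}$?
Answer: $8 \sqrt{643} \approx 202.86$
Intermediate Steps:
$\sqrt{x{\left(\left(5 + 6\right) \left(-2\right) \right)} + 41248} = \sqrt{-96 + 41248} = \sqrt{41152} = 8 \sqrt{643}$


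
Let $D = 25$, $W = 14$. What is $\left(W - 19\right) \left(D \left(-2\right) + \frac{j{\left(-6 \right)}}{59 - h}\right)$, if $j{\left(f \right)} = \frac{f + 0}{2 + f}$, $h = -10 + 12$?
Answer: $\frac{9495}{38} \approx 249.87$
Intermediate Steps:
$h = 2$
$j{\left(f \right)} = \frac{f}{2 + f}$
$\left(W - 19\right) \left(D \left(-2\right) + \frac{j{\left(-6 \right)}}{59 - h}\right) = \left(14 - 19\right) \left(25 \left(-2\right) + \frac{\left(-6\right) \frac{1}{2 - 6}}{59 - 2}\right) = - 5 \left(-50 + \frac{\left(-6\right) \frac{1}{-4}}{59 - 2}\right) = - 5 \left(-50 + \frac{\left(-6\right) \left(- \frac{1}{4}\right)}{57}\right) = - 5 \left(-50 + \frac{3}{2} \cdot \frac{1}{57}\right) = - 5 \left(-50 + \frac{1}{38}\right) = \left(-5\right) \left(- \frac{1899}{38}\right) = \frac{9495}{38}$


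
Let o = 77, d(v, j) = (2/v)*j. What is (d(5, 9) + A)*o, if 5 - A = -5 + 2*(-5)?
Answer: 9086/5 ≈ 1817.2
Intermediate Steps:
d(v, j) = 2*j/v
A = 20 (A = 5 - (-5 + 2*(-5)) = 5 - (-5 - 10) = 5 - 1*(-15) = 5 + 15 = 20)
(d(5, 9) + A)*o = (2*9/5 + 20)*77 = (2*9*(⅕) + 20)*77 = (18/5 + 20)*77 = (118/5)*77 = 9086/5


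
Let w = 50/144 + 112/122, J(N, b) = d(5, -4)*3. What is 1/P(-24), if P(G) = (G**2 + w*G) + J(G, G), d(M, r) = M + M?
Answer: 183/105341 ≈ 0.0017372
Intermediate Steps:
d(M, r) = 2*M
J(N, b) = 30 (J(N, b) = (2*5)*3 = 10*3 = 30)
w = 5557/4392 (w = 50*(1/144) + 112*(1/122) = 25/72 + 56/61 = 5557/4392 ≈ 1.2653)
P(G) = 30 + G**2 + 5557*G/4392 (P(G) = (G**2 + 5557*G/4392) + 30 = 30 + G**2 + 5557*G/4392)
1/P(-24) = 1/(30 + (-24)**2 + (5557/4392)*(-24)) = 1/(30 + 576 - 5557/183) = 1/(105341/183) = 183/105341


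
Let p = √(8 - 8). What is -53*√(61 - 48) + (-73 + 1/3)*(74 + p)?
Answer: -16132/3 - 53*√13 ≈ -5568.4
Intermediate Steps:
p = 0 (p = √0 = 0)
-53*√(61 - 48) + (-73 + 1/3)*(74 + p) = -53*√(61 - 48) + (-73 + 1/3)*(74 + 0) = -53*√13 + (-73 + ⅓)*74 = -53*√13 - 218/3*74 = -53*√13 - 16132/3 = -16132/3 - 53*√13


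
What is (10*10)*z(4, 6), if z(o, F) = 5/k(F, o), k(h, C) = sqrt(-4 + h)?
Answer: 250*sqrt(2) ≈ 353.55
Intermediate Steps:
z(o, F) = 5/sqrt(-4 + F) (z(o, F) = 5/(sqrt(-4 + F)) = 5/sqrt(-4 + F))
(10*10)*z(4, 6) = (10*10)*(5/sqrt(-4 + 6)) = 100*(5/sqrt(2)) = 100*(5*(sqrt(2)/2)) = 100*(5*sqrt(2)/2) = 250*sqrt(2)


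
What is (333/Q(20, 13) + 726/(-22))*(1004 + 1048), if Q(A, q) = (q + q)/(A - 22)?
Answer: -1563624/13 ≈ -1.2028e+5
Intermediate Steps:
Q(A, q) = 2*q/(-22 + A) (Q(A, q) = (2*q)/(-22 + A) = 2*q/(-22 + A))
(333/Q(20, 13) + 726/(-22))*(1004 + 1048) = (333/((2*13/(-22 + 20))) + 726/(-22))*(1004 + 1048) = (333/((2*13/(-2))) + 726*(-1/22))*2052 = (333/((2*13*(-1/2))) - 33)*2052 = (333/(-13) - 33)*2052 = (333*(-1/13) - 33)*2052 = (-333/13 - 33)*2052 = -762/13*2052 = -1563624/13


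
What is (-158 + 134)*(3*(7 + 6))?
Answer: -936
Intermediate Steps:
(-158 + 134)*(3*(7 + 6)) = -72*13 = -24*39 = -936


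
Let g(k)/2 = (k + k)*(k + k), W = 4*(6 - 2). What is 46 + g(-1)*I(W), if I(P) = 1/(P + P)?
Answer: 185/4 ≈ 46.250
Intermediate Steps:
W = 16 (W = 4*4 = 16)
I(P) = 1/(2*P)
g(k) = 8*k² (g(k) = 2*((k + k)*(k + k)) = 2*((2*k)*(2*k)) = 2*(4*k²) = 8*k²)
46 + g(-1)*I(W) = 46 + (8*(-1)²)*((½)/16) = 46 + (8*1)*((½)*(1/16)) = 46 + 8*(1/32) = 46 + ¼ = 185/4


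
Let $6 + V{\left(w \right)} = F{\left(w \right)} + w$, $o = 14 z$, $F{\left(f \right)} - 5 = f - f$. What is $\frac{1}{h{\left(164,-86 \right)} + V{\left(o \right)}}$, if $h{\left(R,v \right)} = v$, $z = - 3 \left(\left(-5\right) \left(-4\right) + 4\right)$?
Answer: $- \frac{1}{1095} \approx -0.00091324$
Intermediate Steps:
$z = -72$ ($z = - 3 \left(20 + 4\right) = \left(-3\right) 24 = -72$)
$F{\left(f \right)} = 5$ ($F{\left(f \right)} = 5 + \left(f - f\right) = 5 + 0 = 5$)
$o = -1008$ ($o = 14 \left(-72\right) = -1008$)
$V{\left(w \right)} = -1 + w$ ($V{\left(w \right)} = -6 + \left(5 + w\right) = -1 + w$)
$\frac{1}{h{\left(164,-86 \right)} + V{\left(o \right)}} = \frac{1}{-86 - 1009} = \frac{1}{-1095} = - \frac{1}{1095}$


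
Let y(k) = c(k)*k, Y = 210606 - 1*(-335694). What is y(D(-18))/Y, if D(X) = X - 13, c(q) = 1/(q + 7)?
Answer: 31/13111200 ≈ 2.3644e-6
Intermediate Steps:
c(q) = 1/(7 + q)
Y = 546300 (Y = 210606 + 335694 = 546300)
D(X) = -13 + X
y(k) = k/(7 + k)
y(D(-18))/Y = ((-13 - 18)/(7 + (-13 - 18)))/546300 = -31/(7 - 31)*(1/546300) = -31/(-24)*(1/546300) = -31*(-1/24)*(1/546300) = (31/24)*(1/546300) = 31/13111200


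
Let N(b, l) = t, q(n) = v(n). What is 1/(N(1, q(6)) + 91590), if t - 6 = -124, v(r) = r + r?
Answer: 1/91472 ≈ 1.0932e-5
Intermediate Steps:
v(r) = 2*r
q(n) = 2*n
t = -118 (t = 6 - 124 = -118)
N(b, l) = -118
1/(N(1, q(6)) + 91590) = 1/(-118 + 91590) = 1/91472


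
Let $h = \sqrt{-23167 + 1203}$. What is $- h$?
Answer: $- 34 i \sqrt{19} \approx - 148.2 i$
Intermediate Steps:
$h = 34 i \sqrt{19}$ ($h = \sqrt{-21964} = 34 i \sqrt{19} \approx 148.2 i$)
$- h = - 34 i \sqrt{19}$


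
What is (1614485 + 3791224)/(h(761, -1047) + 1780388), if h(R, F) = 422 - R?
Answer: 5405709/1780049 ≈ 3.0368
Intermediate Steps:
(1614485 + 3791224)/(h(761, -1047) + 1780388) = (1614485 + 3791224)/((422 - 1*761) + 1780388) = 5405709/((422 - 761) + 1780388) = 5405709/(-339 + 1780388) = 5405709/1780049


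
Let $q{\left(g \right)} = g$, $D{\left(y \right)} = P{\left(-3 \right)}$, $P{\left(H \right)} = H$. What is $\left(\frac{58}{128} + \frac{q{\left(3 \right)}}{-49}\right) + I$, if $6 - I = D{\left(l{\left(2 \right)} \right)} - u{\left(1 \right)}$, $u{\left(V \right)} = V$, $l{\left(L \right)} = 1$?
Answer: $\frac{32589}{3136} \approx 10.392$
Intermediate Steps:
$D{\left(y \right)} = -3$
$I = 10$ ($I = 6 - \left(-3 - 1\right) = 6 - -4 = 6 + 4 = 10$)
$\left(\frac{58}{128} + \frac{q{\left(3 \right)}}{-49}\right) + I = \left(\frac{58}{128} + \frac{3}{-49}\right) + 10 = \left(58 \cdot \frac{1}{128} + 3 \left(- \frac{1}{49}\right)\right) + 10 = \left(\frac{29}{64} - \frac{3}{49}\right) + 10 = \frac{1229}{3136} + 10 = \frac{32589}{3136}$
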